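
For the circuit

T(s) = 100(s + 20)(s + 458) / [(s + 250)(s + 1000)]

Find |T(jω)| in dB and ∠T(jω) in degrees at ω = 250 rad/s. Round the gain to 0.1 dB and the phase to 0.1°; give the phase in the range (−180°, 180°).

At s = jω = j250:
zero (s+20): 20 + j250 → |·| = √(20²+250²) = √62900 ≈ 250.8, ∠ = arctan(250/20) ≈ 85.43°
zero (s+458): 458 + j250 → |·| = √(458²+250²) = √272264 ≈ 521.79, ∠ = arctan(250/458) ≈ 28.63°
pole (s+250): 250 + j250 → |·| = √(250²+250²) = √125000 ≈ 353.55, ∠ = arctan(250/250) ≈ 45.00°
pole (s+1000): 1000 + j250 → |·| = √(1000²+250²) = √1062500 ≈ 1030.8, ∠ = arctan(250/1000) ≈ 14.04°
|T| = 100 · 1.3086e+05 / 3.6444e+05 ≈ 35.907
Gain = 20 log₁₀(35.907) ≈ 31.10 dB
∠T = 114.06° − 59.04° = 55.02°

31.1 dB, 55.0°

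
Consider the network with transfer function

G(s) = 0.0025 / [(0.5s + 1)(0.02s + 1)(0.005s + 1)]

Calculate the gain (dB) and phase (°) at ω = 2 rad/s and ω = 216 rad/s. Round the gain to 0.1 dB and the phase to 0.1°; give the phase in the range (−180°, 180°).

ω = 2: -55.1 dB, -47.9°; ω = 216: -109.0 dB, 146.4°

At ω = 2 rad/s:
pole (1 + j2·0.5) = 1 + j1 → |·| ≈ 1.4142, ∠ ≈ 45.00°
pole (1 + j2·0.02) = 1 + j0.04 → |·| ≈ 1.0008, ∠ ≈ 2.29°
pole (1 + j2·0.005) = 1 + j0.01 → |·| ≈ 1, ∠ ≈ 0.57°
|G| = 0.0025 · 1 / (1.4142 · 1.0008 · 1) ≈ 0.0017664
Gain = 20 log₁₀(0.0017664) ≈ -55.06 dB
∠G = (0°) − (45.00° + 2.29° + 0.57°) = -47.86°

At ω = 216 rad/s:
pole (1 + j216·0.5) = 1 + j108 → |·| ≈ 108, ∠ ≈ 89.47°
pole (1 + j216·0.02) = 1 + j4.32 → |·| ≈ 4.4342, ∠ ≈ 76.97°
pole (1 + j216·0.005) = 1 + j1.08 → |·| ≈ 1.4719, ∠ ≈ 47.20°
|G| = 0.0025 · 1 / (108 · 4.4342 · 1.4719) ≈ 3.5467e-06
Gain = 20 log₁₀(3.5467e-06) ≈ -109.00 dB
∠G = (0°) − (89.47° + 76.97° + 47.20°) = -213.64° ≡ 146.36° (principal value)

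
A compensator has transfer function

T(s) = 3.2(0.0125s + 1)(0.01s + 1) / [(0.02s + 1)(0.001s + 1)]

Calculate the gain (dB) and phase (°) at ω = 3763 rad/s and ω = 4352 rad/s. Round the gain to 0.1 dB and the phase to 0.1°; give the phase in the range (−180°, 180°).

At ω = 3763 rad/s:
zero (1 + j3763·0.0125) = 1 + j47.0375 → |·| ≈ 47.048, ∠ ≈ 88.78°
zero (1 + j3763·0.01) = 1 + j37.63 → |·| ≈ 37.643, ∠ ≈ 88.48°
pole (1 + j3763·0.02) = 1 + j75.26 → |·| ≈ 75.267, ∠ ≈ 89.24°
pole (1 + j3763·0.001) = 1 + j3.763 → |·| ≈ 3.8936, ∠ ≈ 75.12°
|T| = 3.2 · 47.048 · 37.643 / (75.267 · 3.8936) ≈ 19.338
Gain = 20 log₁₀(19.338) ≈ 25.73 dB
∠T = (88.78° + 88.48°) − (89.24° + 75.12°) = 12.90°

At ω = 4352 rad/s:
zero (1 + j4352·0.0125) = 1 + j54.4 → |·| ≈ 54.409, ∠ ≈ 88.95°
zero (1 + j4352·0.01) = 1 + j43.52 → |·| ≈ 43.531, ∠ ≈ 88.68°
pole (1 + j4352·0.02) = 1 + j87.04 → |·| ≈ 87.046, ∠ ≈ 89.34°
pole (1 + j4352·0.001) = 1 + j4.352 → |·| ≈ 4.4654, ∠ ≈ 77.06°
|T| = 3.2 · 54.409 · 43.531 / (87.046 · 4.4654) ≈ 19.499
Gain = 20 log₁₀(19.499) ≈ 25.80 dB
∠T = (88.95° + 88.68°) − (89.34° + 77.06°) = 11.23°

ω = 3763: 25.7 dB, 12.9°; ω = 4352: 25.8 dB, 11.2°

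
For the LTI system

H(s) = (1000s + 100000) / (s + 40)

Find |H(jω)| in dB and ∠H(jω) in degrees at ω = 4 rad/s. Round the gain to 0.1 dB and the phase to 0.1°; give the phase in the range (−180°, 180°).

Substitute s = j4:
Numerator: 1000(j4) + 100000 = 100000 + j4000
Denominator: (j4) + 40 = 40 + j4
|N| = √(100000² + 4000²) ≈ 1.0008e+05, ∠N ≈ 2.29°
|D| = √(40² + 4²) ≈ 40.2, ∠D ≈ 5.71°
|H| = 1.0008e+05 / 40.2 ≈ 2489.6
Gain = 20 log₁₀(2489.6) ≈ 67.92 dB
∠H = 2.29° − 5.71° = -3.42°

67.9 dB, -3.4°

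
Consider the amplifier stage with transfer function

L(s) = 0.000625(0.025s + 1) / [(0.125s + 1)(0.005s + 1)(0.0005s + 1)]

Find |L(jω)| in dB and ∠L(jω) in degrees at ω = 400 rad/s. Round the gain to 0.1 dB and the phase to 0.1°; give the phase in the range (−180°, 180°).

-85.2 dB, -79.3°

At ω = 400 rad/s:
zero (1 + j400·0.025) = 1 + j10 → |·| ≈ 10.05, ∠ ≈ 84.29°
pole (1 + j400·0.125) = 1 + j50 → |·| ≈ 50.01, ∠ ≈ 88.85°
pole (1 + j400·0.005) = 1 + j2 → |·| ≈ 2.2361, ∠ ≈ 63.43°
pole (1 + j400·0.0005) = 1 + j0.2 → |·| ≈ 1.0198, ∠ ≈ 11.31°
|L| = 0.000625 · 10.05 / (50.01 · 2.2361 · 1.0198) ≈ 5.5079e-05
Gain = 20 log₁₀(5.5079e-05) ≈ -85.18 dB
∠L = (84.29°) − (88.85° + 63.43° + 11.31°) = -79.30°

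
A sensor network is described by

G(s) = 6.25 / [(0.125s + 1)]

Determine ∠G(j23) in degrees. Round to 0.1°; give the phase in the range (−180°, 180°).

At ω = 23 rad/s:
pole (1 + j23·0.125) = 1 + j2.875 → |·| ≈ 3.0439, ∠ ≈ 70.82°
∠G = (0°) − (70.82°) = -70.82°

-70.8°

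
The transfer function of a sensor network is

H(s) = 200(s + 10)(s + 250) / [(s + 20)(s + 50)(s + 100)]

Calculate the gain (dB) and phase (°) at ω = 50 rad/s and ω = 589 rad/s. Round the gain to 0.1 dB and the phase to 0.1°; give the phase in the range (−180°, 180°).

At s = jω = j50:
zero (s+10): 10 + j50 → |·| = √(10²+50²) = √2600 ≈ 50.99, ∠ = arctan(50/10) ≈ 78.69°
zero (s+250): 250 + j50 → |·| = √(250²+50²) = √65000 ≈ 254.95, ∠ = arctan(50/250) ≈ 11.31°
pole (s+20): 20 + j50 → |·| = √(20²+50²) = √2900 ≈ 53.852, ∠ = arctan(50/20) ≈ 68.20°
pole (s+50): 50 + j50 → |·| = √(50²+50²) = √5000 ≈ 70.711, ∠ = arctan(50/50) ≈ 45.00°
pole (s+100): 100 + j50 → |·| = √(100²+50²) = √12500 ≈ 111.8, ∠ = arctan(50/100) ≈ 26.57°
|H| = 200 · 13000 / 4.2573e+05 ≈ 6.1072
Gain = 20 log₁₀(6.1072) ≈ 15.72 dB
∠H = 90.00° − 139.77° = -49.77°

At s = jω = j589:
zero (s+10): 10 + j589 → |·| = √(10²+589²) = √347021 ≈ 589.08, ∠ = arctan(589/10) ≈ 89.03°
zero (s+250): 250 + j589 → |·| = √(250²+589²) = √409421 ≈ 639.86, ∠ = arctan(589/250) ≈ 67.00°
pole (s+20): 20 + j589 → |·| = √(20²+589²) = √347321 ≈ 589.34, ∠ = arctan(589/20) ≈ 88.06°
pole (s+50): 50 + j589 → |·| = √(50²+589²) = √349421 ≈ 591.12, ∠ = arctan(589/50) ≈ 85.15°
pole (s+100): 100 + j589 → |·| = √(100²+589²) = √356921 ≈ 597.43, ∠ = arctan(589/100) ≈ 80.36°
|H| = 200 · 3.7693e+05 / 2.0813e+08 ≈ 0.36221
Gain = 20 log₁₀(0.36221) ≈ -8.82 dB
∠H = 156.03° − 253.57° = -97.54°

ω = 50: 15.7 dB, -49.8°; ω = 589: -8.8 dB, -97.5°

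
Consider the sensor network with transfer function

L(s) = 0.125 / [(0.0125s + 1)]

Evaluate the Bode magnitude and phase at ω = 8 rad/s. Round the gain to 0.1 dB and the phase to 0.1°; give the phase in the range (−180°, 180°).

-18.1 dB, -5.7°

At ω = 8 rad/s:
pole (1 + j8·0.0125) = 1 + j0.1 → |·| ≈ 1.005, ∠ ≈ 5.71°
|L| = 0.125 · 1 / (1.005) ≈ 0.12438
Gain = 20 log₁₀(0.12438) ≈ -18.10 dB
∠L = (0°) − (5.71°) = -5.71°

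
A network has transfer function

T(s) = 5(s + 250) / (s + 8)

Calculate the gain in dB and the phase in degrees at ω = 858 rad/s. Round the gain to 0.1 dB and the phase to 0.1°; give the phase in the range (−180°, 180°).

14.3 dB, -15.7°

At s = jω = j858:
zero (s+250): 250 + j858 → |·| = √(250²+858²) = √798664 ≈ 893.68, ∠ = arctan(858/250) ≈ 73.76°
pole (s+8): 8 + j858 → |·| = √(8²+858²) = √736228 ≈ 858.04, ∠ = arctan(858/8) ≈ 89.47°
|T| = 5 · 893.68 / 858.04 ≈ 5.2077
Gain = 20 log₁₀(5.2077) ≈ 14.33 dB
∠T = 73.76° − 89.47° = -15.71°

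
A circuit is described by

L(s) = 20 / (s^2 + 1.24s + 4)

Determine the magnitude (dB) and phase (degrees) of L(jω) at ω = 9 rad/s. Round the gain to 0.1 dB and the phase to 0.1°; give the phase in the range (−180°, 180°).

At s = jω = j9:
quadratic: (j9)² + 1.24·j9 + 4 = -77 + j11.16 → |·| ≈ 77.805, ∠ ≈ 171.75°
|L| = 20 / 77.805 ≈ 0.25705
Gain = 20 log₁₀(0.25705) ≈ -11.80 dB
∠L = 0.00° − 171.75° = -171.75°

-11.8 dB, -171.8°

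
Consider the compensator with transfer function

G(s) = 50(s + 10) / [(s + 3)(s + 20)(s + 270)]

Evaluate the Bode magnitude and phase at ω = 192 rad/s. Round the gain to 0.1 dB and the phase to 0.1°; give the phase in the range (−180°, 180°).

At s = jω = j192:
zero (s+10): 10 + j192 → |·| = √(10²+192²) = √36964 ≈ 192.26, ∠ = arctan(192/10) ≈ 87.02°
pole (s+3): 3 + j192 → |·| = √(3²+192²) = √36873 ≈ 192.02, ∠ = arctan(192/3) ≈ 89.10°
pole (s+20): 20 + j192 → |·| = √(20²+192²) = √37264 ≈ 193.04, ∠ = arctan(192/20) ≈ 84.05°
pole (s+270): 270 + j192 → |·| = √(270²+192²) = √109764 ≈ 331.31, ∠ = arctan(192/270) ≈ 35.42°
|G| = 50 · 192.26 / 1.2281e+07 ≈ 0.00078275
Gain = 20 log₁₀(0.00078275) ≈ -62.13 dB
∠G = 87.02° − 208.57° = -121.55°

-62.1 dB, -121.6°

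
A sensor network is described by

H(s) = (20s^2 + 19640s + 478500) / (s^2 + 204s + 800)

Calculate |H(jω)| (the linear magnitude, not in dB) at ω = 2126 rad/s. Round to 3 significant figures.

Substitute s = j2126:
Numerator: 20(j2126)^2 + 19640(j2126) + 478500 = -89919020 + j41754640
Denominator: (j2126)^2 + 204(j2126) + 800 = -4519076 + j433704
|N| = √(89919020² + 41754640²) ≈ 9.9141e+07, ∠N ≈ 155.09°
|D| = √(4519076² + 433704²) ≈ 4.5398e+06, ∠D ≈ 174.52°
|H| = 9.9141e+07 / 4.5398e+06 ≈ 21.838

21.8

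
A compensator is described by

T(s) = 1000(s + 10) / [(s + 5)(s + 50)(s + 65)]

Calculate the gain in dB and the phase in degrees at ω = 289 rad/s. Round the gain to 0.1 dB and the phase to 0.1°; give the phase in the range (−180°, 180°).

-38.8 dB, -158.5°

At s = jω = j289:
zero (s+10): 10 + j289 → |·| = √(10²+289²) = √83621 ≈ 289.17, ∠ = arctan(289/10) ≈ 88.02°
pole (s+5): 5 + j289 → |·| = √(5²+289²) = √83546 ≈ 289.04, ∠ = arctan(289/5) ≈ 89.01°
pole (s+50): 50 + j289 → |·| = √(50²+289²) = √86021 ≈ 293.29, ∠ = arctan(289/50) ≈ 80.18°
pole (s+65): 65 + j289 → |·| = √(65²+289²) = √87746 ≈ 296.22, ∠ = arctan(289/65) ≈ 77.32°
|T| = 1000 · 289.17 / 2.5111e+07 ≈ 0.011516
Gain = 20 log₁₀(0.011516) ≈ -38.77 dB
∠T = 88.02° − 246.51° = -158.49°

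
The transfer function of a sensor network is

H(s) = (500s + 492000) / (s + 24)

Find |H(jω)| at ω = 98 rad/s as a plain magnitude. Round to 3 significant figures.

Substitute s = j98:
Numerator: 500(j98) + 492000 = 492000 + j49000
Denominator: (j98) + 24 = 24 + j98
|N| = √(492000² + 49000²) ≈ 4.9443e+05, ∠N ≈ 5.69°
|D| = √(24² + 98²) ≈ 100.9, ∠D ≈ 76.24°
|H| = 4.9443e+05 / 100.9 ≈ 4900.2

4.90e+03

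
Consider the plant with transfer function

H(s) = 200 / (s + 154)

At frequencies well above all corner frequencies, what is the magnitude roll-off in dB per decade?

-20 dB/decade

Each pole contributes −20 dB/decade at high frequency; each zero contributes +20 dB/decade.
Net: 0 zero(s) − 1 pole(s) → -20 dB/decade.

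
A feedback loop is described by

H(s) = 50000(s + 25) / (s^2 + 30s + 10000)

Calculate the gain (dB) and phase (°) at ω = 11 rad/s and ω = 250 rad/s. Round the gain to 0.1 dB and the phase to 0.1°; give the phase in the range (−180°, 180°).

At s = jω = j11:
zero (s+25): 25 + j11 → |·| = √(25²+11²) = √746 ≈ 27.313, ∠ = arctan(11/25) ≈ 23.75°
quadratic: (j11)² + 30·j11 + 10000 = 9879 + j330 → |·| ≈ 9884.5, ∠ ≈ 1.91°
|H| = 50000 · 27.313 / 9884.5 ≈ 138.16
Gain = 20 log₁₀(138.16) ≈ 42.81 dB
∠H = 23.75° − 1.91° = 21.84°

At s = jω = j250:
zero (s+25): 25 + j250 → |·| = √(25²+250²) = √63125 ≈ 251.25, ∠ = arctan(250/25) ≈ 84.29°
quadratic: (j250)² + 30·j250 + 10000 = -52500 + j7500 → |·| ≈ 53033, ∠ ≈ 171.87°
|H| = 50000 · 251.25 / 53033 ≈ 236.88
Gain = 20 log₁₀(236.88) ≈ 47.49 dB
∠H = 84.29° − 171.87° = -87.58°

ω = 11: 42.8 dB, 21.8°; ω = 250: 47.5 dB, -87.6°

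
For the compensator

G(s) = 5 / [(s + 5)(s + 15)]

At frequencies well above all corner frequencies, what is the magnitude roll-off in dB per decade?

-40 dB/decade

Each pole contributes −20 dB/decade at high frequency; each zero contributes +20 dB/decade.
Net: 0 zero(s) − 2 pole(s) → -40 dB/decade.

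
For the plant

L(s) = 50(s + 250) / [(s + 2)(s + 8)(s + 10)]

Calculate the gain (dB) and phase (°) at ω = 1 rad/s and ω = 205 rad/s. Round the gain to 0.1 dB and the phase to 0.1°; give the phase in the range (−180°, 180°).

ω = 1: 36.8 dB, -39.2°; ω = 205: -54.6 dB, 134.9°

At s = jω = j1:
zero (s+250): 250 + j1 → |·| = √(250²+1²) = √62501 ≈ 250, ∠ = arctan(1/250) ≈ 0.23°
pole (s+2): 2 + j1 → |·| = √(2²+1²) = √5 ≈ 2.2361, ∠ = arctan(1/2) ≈ 26.57°
pole (s+8): 8 + j1 → |·| = √(8²+1²) = √65 ≈ 8.0623, ∠ = arctan(1/8) ≈ 7.13°
pole (s+10): 10 + j1 → |·| = √(10²+1²) = √101 ≈ 10.05, ∠ = arctan(1/10) ≈ 5.71°
|L| = 50 · 250 / 181.18 ≈ 68.992
Gain = 20 log₁₀(68.992) ≈ 36.78 dB
∠L = 0.23° − 39.41° = -39.18°

At s = jω = j205:
zero (s+250): 250 + j205 → |·| = √(250²+205²) = √104525 ≈ 323.3, ∠ = arctan(205/250) ≈ 39.35°
pole (s+2): 2 + j205 → |·| = √(2²+205²) = √42029 ≈ 205.01, ∠ = arctan(205/2) ≈ 89.44°
pole (s+8): 8 + j205 → |·| = √(8²+205²) = √42089 ≈ 205.16, ∠ = arctan(205/8) ≈ 87.77°
pole (s+10): 10 + j205 → |·| = √(10²+205²) = √42125 ≈ 205.24, ∠ = arctan(205/10) ≈ 87.21°
|L| = 50 · 323.3 / 8.6324e+06 ≈ 0.0018726
Gain = 20 log₁₀(0.0018726) ≈ -54.55 dB
∠L = 39.35° − 264.42° = -225.07° ≡ 134.93° (principal value)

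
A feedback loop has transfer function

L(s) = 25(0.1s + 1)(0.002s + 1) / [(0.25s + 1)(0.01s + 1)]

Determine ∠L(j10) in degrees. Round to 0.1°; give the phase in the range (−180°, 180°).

At ω = 10 rad/s:
zero (1 + j10·0.1) = 1 + j1 → |·| ≈ 1.4142, ∠ ≈ 45.00°
zero (1 + j10·0.002) = 1 + j0.02 → |·| ≈ 1.0002, ∠ ≈ 1.15°
pole (1 + j10·0.25) = 1 + j2.5 → |·| ≈ 2.6926, ∠ ≈ 68.20°
pole (1 + j10·0.01) = 1 + j0.1 → |·| ≈ 1.005, ∠ ≈ 5.71°
∠L = (45.00° + 1.15°) − (68.20° + 5.71°) = -27.76°

-27.8°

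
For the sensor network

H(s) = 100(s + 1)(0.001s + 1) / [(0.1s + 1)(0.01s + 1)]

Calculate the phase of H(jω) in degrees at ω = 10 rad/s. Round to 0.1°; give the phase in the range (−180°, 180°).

At ω = 10 rad/s:
zero (1 + j10·1) = 1 + j10 → |·| ≈ 10.05, ∠ ≈ 84.29°
zero (1 + j10·0.001) = 1 + j0.01 → |·| ≈ 1, ∠ ≈ 0.57°
pole (1 + j10·0.1) = 1 + j1 → |·| ≈ 1.4142, ∠ ≈ 45.00°
pole (1 + j10·0.01) = 1 + j0.1 → |·| ≈ 1.005, ∠ ≈ 5.71°
∠H = (84.29° + 0.57°) − (45.00° + 5.71°) = 34.15°

34.2°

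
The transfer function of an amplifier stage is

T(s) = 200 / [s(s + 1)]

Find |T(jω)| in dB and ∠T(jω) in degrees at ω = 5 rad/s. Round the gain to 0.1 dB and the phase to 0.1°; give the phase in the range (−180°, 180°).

17.9 dB, -168.7°

At s = jω = j5:
pole (s+1): 1 + j5 → |·| = √(1²+5²) = √26 ≈ 5.099, ∠ = arctan(5/1) ≈ 78.69°
pole at origin: |s| = 5, ∠ = 90.00° (in denominator)
|T| = 200 / 25.495 ≈ 7.8447
Gain = 20 log₁₀(7.8447) ≈ 17.89 dB
∠T = 0.00° − 168.69° = -168.69°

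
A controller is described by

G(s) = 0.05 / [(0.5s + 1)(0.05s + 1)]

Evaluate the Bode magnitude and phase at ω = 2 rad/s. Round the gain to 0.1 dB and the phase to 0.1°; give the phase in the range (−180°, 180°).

-29.1 dB, -50.7°

At ω = 2 rad/s:
pole (1 + j2·0.5) = 1 + j1 → |·| ≈ 1.4142, ∠ ≈ 45.00°
pole (1 + j2·0.05) = 1 + j0.1 → |·| ≈ 1.005, ∠ ≈ 5.71°
|G| = 0.05 · 1 / (1.4142 · 1.005) ≈ 0.03518
Gain = 20 log₁₀(0.03518) ≈ -29.07 dB
∠G = (0°) − (45.00° + 5.71°) = -50.71°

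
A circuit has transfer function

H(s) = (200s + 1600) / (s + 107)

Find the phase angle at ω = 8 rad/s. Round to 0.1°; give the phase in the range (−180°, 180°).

Substitute s = j8:
Numerator: 200(j8) + 1600 = 1600 + j1600
Denominator: (j8) + 107 = 107 + j8
|N| = √(1600² + 1600²) ≈ 2262.7, ∠N ≈ 45.00°
|D| = √(107² + 8²) ≈ 107.3, ∠D ≈ 4.28°
∠H = 45.00° − 4.28° = 40.72°

40.7°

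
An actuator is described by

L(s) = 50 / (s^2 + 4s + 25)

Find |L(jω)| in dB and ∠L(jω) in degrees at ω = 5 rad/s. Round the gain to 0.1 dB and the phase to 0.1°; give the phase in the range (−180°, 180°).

At s = jω = j5:
quadratic: (j5)² + 4·j5 + 25 = 0 + j20 → |·| ≈ 20, ∠ ≈ 90.00°
|L| = 50 / 20 ≈ 2.5
Gain = 20 log₁₀(2.5) ≈ 7.96 dB
∠L = 0.00° − 90.00° = -90.00°

8.0 dB, -90.0°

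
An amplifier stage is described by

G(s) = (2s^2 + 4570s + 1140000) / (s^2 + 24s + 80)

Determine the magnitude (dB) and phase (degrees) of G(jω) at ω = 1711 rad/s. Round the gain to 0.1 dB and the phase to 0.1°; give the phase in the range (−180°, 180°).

Substitute s = j1711:
Numerator: 2(j1711)^2 + 4570(j1711) + 1140000 = -4715042 + j7819270
Denominator: (j1711)^2 + 24(j1711) + 80 = -2927441 + j41064
|N| = √(4715042² + 7819270²) ≈ 9.1309e+06, ∠N ≈ 121.09°
|D| = √(2927441² + 41064²) ≈ 2.9277e+06, ∠D ≈ 179.20°
|G| = 9.1309e+06 / 2.9277e+06 ≈ 3.1188
Gain = 20 log₁₀(3.1188) ≈ 9.88 dB
∠G = 121.09° − 179.20° = -58.11°

9.9 dB, -58.1°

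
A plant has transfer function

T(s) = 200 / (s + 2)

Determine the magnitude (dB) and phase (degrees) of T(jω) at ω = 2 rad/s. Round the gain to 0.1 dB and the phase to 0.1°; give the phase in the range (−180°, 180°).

37.0 dB, -45.0°

Substitute s = j2:
Numerator: 200 = 200 + j0
Denominator: (j2) + 2 = 2 + j2
|N| = √(200² + 0²) ≈ 200, ∠N ≈ 0.00°
|D| = √(2² + 2²) ≈ 2.8284, ∠D ≈ 45.00°
|T| = 200 / 2.8284 ≈ 70.711
Gain = 20 log₁₀(70.711) ≈ 36.99 dB
∠T = 0.00° − 45.00° = -45.00°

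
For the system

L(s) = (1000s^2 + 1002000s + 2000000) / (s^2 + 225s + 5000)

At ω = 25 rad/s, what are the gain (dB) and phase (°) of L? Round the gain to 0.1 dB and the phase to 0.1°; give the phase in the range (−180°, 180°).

70.9 dB, 34.7°

Substitute s = j25:
Numerator: 1000(j25)^2 + 1002000(j25) + 2000000 = 1375000 + j25050000
Denominator: (j25)^2 + 225(j25) + 5000 = 4375 + j5625
|N| = √(1375000² + 25050000²) ≈ 2.5088e+07, ∠N ≈ 86.86°
|D| = √(4375² + 5625²) ≈ 7126.1, ∠D ≈ 52.13°
|L| = 2.5088e+07 / 7126.1 ≈ 3520.6
Gain = 20 log₁₀(3520.6) ≈ 70.93 dB
∠L = 86.86° − 52.13° = 34.73°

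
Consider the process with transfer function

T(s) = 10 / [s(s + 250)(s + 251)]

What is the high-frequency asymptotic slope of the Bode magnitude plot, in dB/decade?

Each pole contributes −20 dB/decade at high frequency; each zero contributes +20 dB/decade.
Net: 0 zero(s) − 3 pole(s) → -60 dB/decade.

-60 dB/decade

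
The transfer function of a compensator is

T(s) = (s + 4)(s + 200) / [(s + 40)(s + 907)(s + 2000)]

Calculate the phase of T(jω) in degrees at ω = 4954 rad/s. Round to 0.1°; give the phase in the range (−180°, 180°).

At s = jω = j4954:
zero (s+4): 4 + j4954 → |·| = √(4²+4954²) = √24542132 ≈ 4954, ∠ = arctan(4954/4) ≈ 89.95°
zero (s+200): 200 + j4954 → |·| = √(200²+4954²) = √24582116 ≈ 4958, ∠ = arctan(4954/200) ≈ 87.69°
pole (s+40): 40 + j4954 → |·| = √(40²+4954²) = √24543716 ≈ 4954.2, ∠ = arctan(4954/40) ≈ 89.54°
pole (s+907): 907 + j4954 → |·| = √(907²+4954²) = √25364765 ≈ 5036.3, ∠ = arctan(4954/907) ≈ 79.62°
pole (s+2000): 2000 + j4954 → |·| = √(2000²+4954²) = √28542116 ≈ 5342.5, ∠ = arctan(4954/2000) ≈ 68.02°
∠T = 177.64° − 237.18° = -59.54°

-59.5°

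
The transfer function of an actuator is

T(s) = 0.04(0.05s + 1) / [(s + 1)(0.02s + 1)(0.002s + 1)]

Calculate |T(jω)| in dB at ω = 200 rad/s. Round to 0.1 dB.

-66.9 dB

At ω = 200 rad/s:
zero (1 + j200·0.05) = 1 + j10 → |·| ≈ 10.05, ∠ ≈ 84.29°
pole (1 + j200·1) = 1 + j200 → |·| ≈ 200, ∠ ≈ 89.71°
pole (1 + j200·0.02) = 1 + j4 → |·| ≈ 4.1231, ∠ ≈ 75.96°
pole (1 + j200·0.002) = 1 + j0.4 → |·| ≈ 1.077, ∠ ≈ 21.80°
|T| = 0.04 · 10.05 / (200 · 4.1231 · 1.077) ≈ 0.00045264
Gain = 20 log₁₀(0.00045264) ≈ -66.88 dB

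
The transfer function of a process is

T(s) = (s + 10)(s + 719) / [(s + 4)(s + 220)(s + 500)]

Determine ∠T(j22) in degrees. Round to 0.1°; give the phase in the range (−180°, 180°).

-20.6°

At s = jω = j22:
zero (s+10): 10 + j22 → |·| = √(10²+22²) = √584 ≈ 24.166, ∠ = arctan(22/10) ≈ 65.56°
zero (s+719): 719 + j22 → |·| = √(719²+22²) = √517445 ≈ 719.34, ∠ = arctan(22/719) ≈ 1.75°
pole (s+4): 4 + j22 → |·| = √(4²+22²) = √500 ≈ 22.361, ∠ = arctan(22/4) ≈ 79.70°
pole (s+220): 220 + j22 → |·| = √(220²+22²) = √48884 ≈ 221.1, ∠ = arctan(22/220) ≈ 5.71°
pole (s+500): 500 + j22 → |·| = √(500²+22²) = √250484 ≈ 500.48, ∠ = arctan(22/500) ≈ 2.52°
∠T = 67.31° − 87.93° = -20.62°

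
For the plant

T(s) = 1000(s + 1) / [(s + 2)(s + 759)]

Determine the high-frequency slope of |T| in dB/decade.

Each pole contributes −20 dB/decade at high frequency; each zero contributes +20 dB/decade.
Net: 1 zero(s) − 2 pole(s) → -20 dB/decade.

-20 dB/decade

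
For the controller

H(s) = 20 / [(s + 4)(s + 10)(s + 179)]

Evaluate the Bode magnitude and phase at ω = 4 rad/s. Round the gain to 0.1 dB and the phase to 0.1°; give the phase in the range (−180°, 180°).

At s = jω = j4:
pole (s+4): 4 + j4 → |·| = √(4²+4²) = √32 ≈ 5.6569, ∠ = arctan(4/4) ≈ 45.00°
pole (s+10): 10 + j4 → |·| = √(10²+4²) = √116 ≈ 10.77, ∠ = arctan(4/10) ≈ 21.80°
pole (s+179): 179 + j4 → |·| = √(179²+4²) = √32057 ≈ 179.04, ∠ = arctan(4/179) ≈ 1.28°
|H| = 20 / 10908 ≈ 0.0018335
Gain = 20 log₁₀(0.0018335) ≈ -54.73 dB
∠H = 0.00° − 68.08° = -68.08°

-54.7 dB, -68.1°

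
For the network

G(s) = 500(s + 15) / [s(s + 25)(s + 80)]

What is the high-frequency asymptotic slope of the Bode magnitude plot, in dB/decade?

-40 dB/decade

Each pole contributes −20 dB/decade at high frequency; each zero contributes +20 dB/decade.
Net: 1 zero(s) − 3 pole(s) → -40 dB/decade.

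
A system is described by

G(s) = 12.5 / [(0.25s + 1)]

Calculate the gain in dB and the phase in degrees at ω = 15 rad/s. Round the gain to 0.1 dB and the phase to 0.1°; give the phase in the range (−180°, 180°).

At ω = 15 rad/s:
pole (1 + j15·0.25) = 1 + j3.75 → |·| ≈ 3.881, ∠ ≈ 75.07°
|G| = 12.5 · 1 / (3.881) ≈ 3.2208
Gain = 20 log₁₀(3.2208) ≈ 10.16 dB
∠G = (0°) − (75.07°) = -75.07°

10.2 dB, -75.1°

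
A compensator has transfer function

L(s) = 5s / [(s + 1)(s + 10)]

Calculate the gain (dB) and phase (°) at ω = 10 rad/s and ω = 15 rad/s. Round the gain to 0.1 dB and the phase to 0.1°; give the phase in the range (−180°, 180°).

ω = 10: -9.1 dB, -39.3°; ω = 15: -11.2 dB, -52.5°

At s = jω = j10:
zero at origin: s = j10 → |·| = 10, ∠ = 90.00°
pole (s+1): 1 + j10 → |·| = √(1²+10²) = √101 ≈ 10.05, ∠ = arctan(10/1) ≈ 84.29°
pole (s+10): 10 + j10 → |·| = √(10²+10²) = √200 ≈ 14.142, ∠ = arctan(10/10) ≈ 45.00°
|L| = 5 · 10 / 142.13 ≈ 0.35179
Gain = 20 log₁₀(0.35179) ≈ -9.07 dB
∠L = 90.00° − 129.29° = -39.29°

At s = jω = j15:
zero at origin: s = j15 → |·| = 15, ∠ = 90.00°
pole (s+1): 1 + j15 → |·| = √(1²+15²) = √226 ≈ 15.033, ∠ = arctan(15/1) ≈ 86.19°
pole (s+10): 10 + j15 → |·| = √(10²+15²) = √325 ≈ 18.028, ∠ = arctan(15/10) ≈ 56.31°
|L| = 5 · 15 / 271.01 ≈ 0.27674
Gain = 20 log₁₀(0.27674) ≈ -11.16 dB
∠L = 90.00° − 142.50° = -52.50°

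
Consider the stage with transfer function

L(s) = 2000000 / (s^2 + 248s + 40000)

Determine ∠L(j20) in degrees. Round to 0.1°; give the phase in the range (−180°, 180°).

-7.1°

At s = jω = j20:
quadratic: (j20)² + 248·j20 + 40000 = 39600 + j4960 → |·| ≈ 39909, ∠ ≈ 7.14°
∠L = 0.00° − 7.14° = -7.14°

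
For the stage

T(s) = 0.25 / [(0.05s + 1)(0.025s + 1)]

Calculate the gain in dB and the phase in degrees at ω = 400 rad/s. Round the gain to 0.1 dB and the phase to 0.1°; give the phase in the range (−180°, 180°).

-58.1 dB, -171.4°

At ω = 400 rad/s:
pole (1 + j400·0.05) = 1 + j20 → |·| ≈ 20.025, ∠ ≈ 87.14°
pole (1 + j400·0.025) = 1 + j10 → |·| ≈ 10.05, ∠ ≈ 84.29°
|T| = 0.25 · 1 / (20.025 · 10.05) ≈ 0.0012422
Gain = 20 log₁₀(0.0012422) ≈ -58.12 dB
∠T = (0°) − (87.14° + 84.29°) = -171.43°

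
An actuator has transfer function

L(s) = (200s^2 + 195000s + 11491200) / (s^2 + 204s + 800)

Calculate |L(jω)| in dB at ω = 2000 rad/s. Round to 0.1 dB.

Substitute s = j2000:
Numerator: 200(j2000)^2 + 195000(j2000) + 11491200 = -788508800 + j390000000
Denominator: (j2000)^2 + 204(j2000) + 800 = -3999200 + j408000
|N| = √(788508800² + 390000000²) ≈ 8.7969e+08, ∠N ≈ 153.68°
|D| = √(3999200² + 408000²) ≈ 4.02e+06, ∠D ≈ 174.17°
|L| = 8.7969e+08 / 4.02e+06 ≈ 218.83
Gain = 20 log₁₀(218.83) ≈ 46.80 dB

46.8 dB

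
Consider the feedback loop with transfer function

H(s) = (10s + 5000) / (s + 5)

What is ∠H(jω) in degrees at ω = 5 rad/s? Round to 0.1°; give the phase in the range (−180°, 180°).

Substitute s = j5:
Numerator: 10(j5) + 5000 = 5000 + j50
Denominator: (j5) + 5 = 5 + j5
|N| = √(5000² + 50²) ≈ 5000.2, ∠N ≈ 0.57°
|D| = √(5² + 5²) ≈ 7.0711, ∠D ≈ 45.00°
∠H = 0.57° − 45.00° = -44.43°

-44.4°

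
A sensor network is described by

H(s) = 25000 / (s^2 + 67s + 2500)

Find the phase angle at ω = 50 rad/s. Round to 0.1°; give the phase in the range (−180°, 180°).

At s = jω = j50:
quadratic: (j50)² + 67·j50 + 2500 = 0 + j3350 → |·| ≈ 3350, ∠ ≈ 90.00°
∠H = 0.00° − 90.00° = -90.00°

-90.0°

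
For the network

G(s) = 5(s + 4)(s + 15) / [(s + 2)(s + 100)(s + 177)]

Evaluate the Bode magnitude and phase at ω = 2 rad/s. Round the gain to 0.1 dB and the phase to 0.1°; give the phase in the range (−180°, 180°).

At s = jω = j2:
zero (s+4): 4 + j2 → |·| = √(4²+2²) = √20 ≈ 4.4721, ∠ = arctan(2/4) ≈ 26.57°
zero (s+15): 15 + j2 → |·| = √(15²+2²) = √229 ≈ 15.133, ∠ = arctan(2/15) ≈ 7.59°
pole (s+2): 2 + j2 → |·| = √(2²+2²) = √8 ≈ 2.8284, ∠ = arctan(2/2) ≈ 45.00°
pole (s+100): 100 + j2 → |·| = √(100²+2²) = √10004 ≈ 100.02, ∠ = arctan(2/100) ≈ 1.15°
pole (s+177): 177 + j2 → |·| = √(177²+2²) = √31333 ≈ 177.01, ∠ = arctan(2/177) ≈ 0.65°
|G| = 5 · 67.676 / 50076 ≈ 0.0067573
Gain = 20 log₁₀(0.0067573) ≈ -43.40 dB
∠G = 34.16° − 46.80° = -12.64°

-43.4 dB, -12.6°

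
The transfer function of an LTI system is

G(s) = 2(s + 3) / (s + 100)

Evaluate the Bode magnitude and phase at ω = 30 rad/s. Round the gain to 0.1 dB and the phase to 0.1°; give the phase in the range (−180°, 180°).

-4.8 dB, 67.6°

At s = jω = j30:
zero (s+3): 3 + j30 → |·| = √(3²+30²) = √909 ≈ 30.15, ∠ = arctan(30/3) ≈ 84.29°
pole (s+100): 100 + j30 → |·| = √(100²+30²) = √10900 ≈ 104.4, ∠ = arctan(30/100) ≈ 16.70°
|G| = 2 · 30.15 / 104.4 ≈ 0.57759
Gain = 20 log₁₀(0.57759) ≈ -4.77 dB
∠G = 84.29° − 16.70° = 67.59°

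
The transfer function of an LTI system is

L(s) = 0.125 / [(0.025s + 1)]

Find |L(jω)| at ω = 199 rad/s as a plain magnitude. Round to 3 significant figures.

0.0246

At ω = 199 rad/s:
pole (1 + j199·0.025) = 1 + j4.975 → |·| ≈ 5.0745, ∠ ≈ 78.63°
|L| = 0.125 · 1 / (5.0745) ≈ 0.024633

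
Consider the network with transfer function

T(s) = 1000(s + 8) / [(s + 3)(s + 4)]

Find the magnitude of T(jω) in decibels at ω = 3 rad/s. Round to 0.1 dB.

At s = jω = j3:
zero (s+8): 8 + j3 → |·| = √(8²+3²) = √73 ≈ 8.544, ∠ = arctan(3/8) ≈ 20.56°
pole (s+3): 3 + j3 → |·| = √(3²+3²) = √18 ≈ 4.2426, ∠ = arctan(3/3) ≈ 45.00°
pole (s+4): 4 + j3 → |·| = √(4²+3²) = √25 ≈ 5, ∠ = arctan(3/4) ≈ 36.87°
|T| = 1000 · 8.544 / 21.213 ≈ 402.77
Gain = 20 log₁₀(402.77) ≈ 52.10 dB

52.1 dB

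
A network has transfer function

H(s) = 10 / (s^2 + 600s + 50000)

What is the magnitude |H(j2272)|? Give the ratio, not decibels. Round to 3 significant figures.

1.89e-06

Substitute s = j2272:
Numerator: 10 = 10 + j0
Denominator: (j2272)^2 + 600(j2272) + 50000 = -5111984 + j1363200
|N| = √(10² + 0²) ≈ 10, ∠N ≈ 0.00°
|D| = √(5111984² + 1363200²) ≈ 5.2906e+06, ∠D ≈ 165.07°
|H| = 10 / 5.2906e+06 ≈ 1.8901e-06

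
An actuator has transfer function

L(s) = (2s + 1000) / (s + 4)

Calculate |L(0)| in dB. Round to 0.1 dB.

L(0) = 1000 / 4 = 250
20 log₁₀(250) ≈ 47.96 dB

48.0 dB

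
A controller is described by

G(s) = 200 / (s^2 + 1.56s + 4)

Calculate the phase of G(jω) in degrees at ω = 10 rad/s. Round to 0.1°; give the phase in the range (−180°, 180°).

-170.8°

At s = jω = j10:
quadratic: (j10)² + 1.56·j10 + 4 = -96 + j15.6 → |·| ≈ 97.259, ∠ ≈ 170.77°
∠G = 0.00° − 170.77° = -170.77°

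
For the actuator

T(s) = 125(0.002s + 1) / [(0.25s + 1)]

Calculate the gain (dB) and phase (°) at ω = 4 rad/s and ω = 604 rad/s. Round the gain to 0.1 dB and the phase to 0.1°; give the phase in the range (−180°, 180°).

ω = 4: 38.9 dB, -44.5°; ω = 604: 2.3 dB, -39.2°

At ω = 4 rad/s:
zero (1 + j4·0.002) = 1 + j0.008 → |·| ≈ 1, ∠ ≈ 0.46°
pole (1 + j4·0.25) = 1 + j1 → |·| ≈ 1.4142, ∠ ≈ 45.00°
|T| = 125 · 1 / (1.4142) ≈ 88.389
Gain = 20 log₁₀(88.389) ≈ 38.93 dB
∠T = (0.46°) − (45.00°) = -44.54°

At ω = 604 rad/s:
zero (1 + j604·0.002) = 1 + j1.208 → |·| ≈ 1.5682, ∠ ≈ 50.38°
pole (1 + j604·0.25) = 1 + j151 → |·| ≈ 151, ∠ ≈ 89.62°
|T| = 125 · 1.5682 / (151) ≈ 1.2982
Gain = 20 log₁₀(1.2982) ≈ 2.27 dB
∠T = (50.38°) − (89.62°) = -39.24°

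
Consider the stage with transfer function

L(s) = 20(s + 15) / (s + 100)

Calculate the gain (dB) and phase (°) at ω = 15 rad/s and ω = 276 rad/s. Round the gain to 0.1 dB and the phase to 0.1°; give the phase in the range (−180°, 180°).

At s = jω = j15:
zero (s+15): 15 + j15 → |·| = √(15²+15²) = √450 ≈ 21.213, ∠ = arctan(15/15) ≈ 45.00°
pole (s+100): 100 + j15 → |·| = √(100²+15²) = √10225 ≈ 101.12, ∠ = arctan(15/100) ≈ 8.53°
|L| = 20 · 21.213 / 101.12 ≈ 4.1956
Gain = 20 log₁₀(4.1956) ≈ 12.46 dB
∠L = 45.00° − 8.53° = 36.47°

At s = jω = j276:
zero (s+15): 15 + j276 → |·| = √(15²+276²) = √76401 ≈ 276.41, ∠ = arctan(276/15) ≈ 86.89°
pole (s+100): 100 + j276 → |·| = √(100²+276²) = √86176 ≈ 293.56, ∠ = arctan(276/100) ≈ 70.08°
|L| = 20 · 276.41 / 293.56 ≈ 18.832
Gain = 20 log₁₀(18.832) ≈ 25.50 dB
∠L = 86.89° − 70.08° = 16.81°

ω = 15: 12.5 dB, 36.5°; ω = 276: 25.5 dB, 16.8°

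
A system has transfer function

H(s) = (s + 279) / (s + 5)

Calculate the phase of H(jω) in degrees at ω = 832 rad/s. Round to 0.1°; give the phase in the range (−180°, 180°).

Substitute s = j832:
Numerator: (j832) + 279 = 279 + j832
Denominator: (j832) + 5 = 5 + j832
|N| = √(279² + 832²) ≈ 877.53, ∠N ≈ 71.46°
|D| = √(5² + 832²) ≈ 832.02, ∠D ≈ 89.66°
∠H = 71.46° − 89.66° = -18.20°

-18.2°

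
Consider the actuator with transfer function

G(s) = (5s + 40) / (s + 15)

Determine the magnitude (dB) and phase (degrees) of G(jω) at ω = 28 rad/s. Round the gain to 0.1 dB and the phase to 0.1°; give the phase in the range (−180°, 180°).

13.2 dB, 12.2°

Substitute s = j28:
Numerator: 5(j28) + 40 = 40 + j140
Denominator: (j28) + 15 = 15 + j28
|N| = √(40² + 140²) ≈ 145.6, ∠N ≈ 74.05°
|D| = √(15² + 28²) ≈ 31.765, ∠D ≈ 61.82°
|G| = 145.6 / 31.765 ≈ 4.5837
Gain = 20 log₁₀(4.5837) ≈ 13.22 dB
∠G = 74.05° − 61.82° = 12.23°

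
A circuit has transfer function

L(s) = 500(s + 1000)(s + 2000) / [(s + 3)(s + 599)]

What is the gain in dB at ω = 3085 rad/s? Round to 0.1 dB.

At s = jω = j3085:
zero (s+1000): 1000 + j3085 → |·| = √(1000²+3085²) = √10517225 ≈ 3243, ∠ = arctan(3085/1000) ≈ 72.04°
zero (s+2000): 2000 + j3085 → |·| = √(2000²+3085²) = √13517225 ≈ 3676.6, ∠ = arctan(3085/2000) ≈ 57.04°
pole (s+3): 3 + j3085 → |·| = √(3²+3085²) = √9517234 ≈ 3085, ∠ = arctan(3085/3) ≈ 89.94°
pole (s+599): 599 + j3085 → |·| = √(599²+3085²) = √9876026 ≈ 3142.6, ∠ = arctan(3085/599) ≈ 79.01°
|L| = 500 · 1.1923e+07 / 9.6949e+06 ≈ 614.91
Gain = 20 log₁₀(614.91) ≈ 55.78 dB

55.8 dB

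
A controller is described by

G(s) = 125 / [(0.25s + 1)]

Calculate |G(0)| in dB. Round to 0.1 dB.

41.9 dB

G(0) = 125 · 1 / 1 = 125
20 log₁₀(125) ≈ 41.94 dB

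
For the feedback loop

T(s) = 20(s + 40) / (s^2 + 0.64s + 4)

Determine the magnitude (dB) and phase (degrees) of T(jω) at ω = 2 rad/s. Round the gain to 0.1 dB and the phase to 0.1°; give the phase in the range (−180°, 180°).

55.9 dB, -87.1°

At s = jω = j2:
zero (s+40): 40 + j2 → |·| = √(40²+2²) = √1604 ≈ 40.05, ∠ = arctan(2/40) ≈ 2.86°
quadratic: (j2)² + 0.64·j2 + 4 = 0 + j1.28 → |·| ≈ 1.28, ∠ ≈ 90.00°
|T| = 20 · 40.05 / 1.28 ≈ 625.78
Gain = 20 log₁₀(625.78) ≈ 55.93 dB
∠T = 2.86° − 90.00° = -87.14°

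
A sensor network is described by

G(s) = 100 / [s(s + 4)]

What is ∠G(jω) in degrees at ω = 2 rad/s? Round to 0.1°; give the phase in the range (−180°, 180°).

At s = jω = j2:
pole (s+4): 4 + j2 → |·| = √(4²+2²) = √20 ≈ 4.4721, ∠ = arctan(2/4) ≈ 26.57°
pole at origin: |s| = 2, ∠ = 90.00° (in denominator)
∠G = 0.00° − 116.57° = -116.57°

-116.6°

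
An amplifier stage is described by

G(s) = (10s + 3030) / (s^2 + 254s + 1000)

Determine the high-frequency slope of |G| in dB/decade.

-20 dB/decade

Each pole contributes −20 dB/decade at high frequency; each zero contributes +20 dB/decade.
Net: 1 zero(s) − 2 pole(s) → -20 dB/decade.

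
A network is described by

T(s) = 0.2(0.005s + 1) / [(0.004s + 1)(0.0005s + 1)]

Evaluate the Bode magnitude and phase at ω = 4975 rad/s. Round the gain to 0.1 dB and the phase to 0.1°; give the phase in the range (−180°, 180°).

At ω = 4975 rad/s:
zero (1 + j4975·0.005) = 1 + j24.875 → |·| ≈ 24.895, ∠ ≈ 87.70°
pole (1 + j4975·0.004) = 1 + j19.9 → |·| ≈ 19.925, ∠ ≈ 87.12°
pole (1 + j4975·0.0005) = 1 + j2.4875 → |·| ≈ 2.681, ∠ ≈ 68.10°
|T| = 0.2 · 24.895 / (19.925 · 2.681) ≈ 0.093207
Gain = 20 log₁₀(0.093207) ≈ -20.61 dB
∠T = (87.70°) − (87.12° + 68.10°) = -67.52°

-20.6 dB, -67.5°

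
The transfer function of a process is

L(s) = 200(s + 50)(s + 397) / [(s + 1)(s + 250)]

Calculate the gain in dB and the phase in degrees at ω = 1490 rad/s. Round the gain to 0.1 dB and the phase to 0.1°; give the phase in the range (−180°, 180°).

At s = jω = j1490:
zero (s+50): 50 + j1490 → |·| = √(50²+1490²) = √2222600 ≈ 1490.8, ∠ = arctan(1490/50) ≈ 88.08°
zero (s+397): 397 + j1490 → |·| = √(397²+1490²) = √2377709 ≈ 1542, ∠ = arctan(1490/397) ≈ 75.08°
pole (s+1): 1 + j1490 → |·| = √(1²+1490²) = √2220101 ≈ 1490, ∠ = arctan(1490/1) ≈ 89.96°
pole (s+250): 250 + j1490 → |·| = √(250²+1490²) = √2282600 ≈ 1510.8, ∠ = arctan(1490/250) ≈ 80.48°
|L| = 200 · 2.2988e+06 / 2.2511e+06 ≈ 204.24
Gain = 20 log₁₀(204.24) ≈ 46.20 dB
∠L = 163.16° − 170.44° = -7.28°

46.2 dB, -7.3°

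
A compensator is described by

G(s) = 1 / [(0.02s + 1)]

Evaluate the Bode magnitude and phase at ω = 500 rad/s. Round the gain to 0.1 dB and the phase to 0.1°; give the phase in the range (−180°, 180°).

At ω = 500 rad/s:
pole (1 + j500·0.02) = 1 + j10 → |·| ≈ 10.05, ∠ ≈ 84.29°
|G| = 1 · 1 / (10.05) ≈ 0.099502
Gain = 20 log₁₀(0.099502) ≈ -20.04 dB
∠G = (0°) − (84.29°) = -84.29°

-20.0 dB, -84.3°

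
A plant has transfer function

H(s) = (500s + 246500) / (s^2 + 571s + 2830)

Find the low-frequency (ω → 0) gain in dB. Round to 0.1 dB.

38.8 dB

H(0) = 246500 / 2830 ≈ 87.102
20 log₁₀(87.102) ≈ 38.80 dB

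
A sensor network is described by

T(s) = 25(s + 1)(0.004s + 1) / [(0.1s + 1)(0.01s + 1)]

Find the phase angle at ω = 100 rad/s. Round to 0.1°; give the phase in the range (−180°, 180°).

At ω = 100 rad/s:
zero (1 + j100·1) = 1 + j100 → |·| ≈ 100, ∠ ≈ 89.43°
zero (1 + j100·0.004) = 1 + j0.4 → |·| ≈ 1.077, ∠ ≈ 21.80°
pole (1 + j100·0.1) = 1 + j10 → |·| ≈ 10.05, ∠ ≈ 84.29°
pole (1 + j100·0.01) = 1 + j1 → |·| ≈ 1.4142, ∠ ≈ 45.00°
∠T = (89.43° + 21.80°) − (84.29° + 45.00°) = -18.06°

-18.1°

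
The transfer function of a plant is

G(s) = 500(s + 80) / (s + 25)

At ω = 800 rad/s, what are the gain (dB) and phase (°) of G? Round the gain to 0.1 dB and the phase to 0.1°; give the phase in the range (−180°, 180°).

At s = jω = j800:
zero (s+80): 80 + j800 → |·| = √(80²+800²) = √646400 ≈ 803.99, ∠ = arctan(800/80) ≈ 84.29°
pole (s+25): 25 + j800 → |·| = √(25²+800²) = √640625 ≈ 800.39, ∠ = arctan(800/25) ≈ 88.21°
|G| = 500 · 803.99 / 800.39 ≈ 502.25
Gain = 20 log₁₀(502.25) ≈ 54.02 dB
∠G = 84.29° − 88.21° = -3.92°

54.0 dB, -3.9°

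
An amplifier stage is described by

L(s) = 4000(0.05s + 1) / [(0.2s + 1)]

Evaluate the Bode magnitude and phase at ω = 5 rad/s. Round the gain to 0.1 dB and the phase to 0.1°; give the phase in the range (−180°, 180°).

At ω = 5 rad/s:
zero (1 + j5·0.05) = 1 + j0.25 → |·| ≈ 1.0308, ∠ ≈ 14.04°
pole (1 + j5·0.2) = 1 + j1 → |·| ≈ 1.4142, ∠ ≈ 45.00°
|L| = 4000 · 1.0308 / (1.4142) ≈ 2915.6
Gain = 20 log₁₀(2915.6) ≈ 69.29 dB
∠L = (14.04°) − (45.00°) = -30.96°

69.3 dB, -31.0°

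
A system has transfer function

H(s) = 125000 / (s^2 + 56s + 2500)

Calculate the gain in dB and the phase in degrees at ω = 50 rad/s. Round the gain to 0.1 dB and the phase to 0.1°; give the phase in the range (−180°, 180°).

33.0 dB, -90.0°

At s = jω = j50:
quadratic: (j50)² + 56·j50 + 2500 = 0 + j2800 → |·| ≈ 2800, ∠ ≈ 90.00°
|H| = 125000 / 2800 ≈ 44.643
Gain = 20 log₁₀(44.643) ≈ 33.00 dB
∠H = 0.00° − 90.00° = -90.00°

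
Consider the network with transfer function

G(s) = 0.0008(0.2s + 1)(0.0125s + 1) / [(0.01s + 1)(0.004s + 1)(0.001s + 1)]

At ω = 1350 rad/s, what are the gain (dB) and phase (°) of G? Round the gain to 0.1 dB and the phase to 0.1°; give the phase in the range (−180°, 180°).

-30.7 dB, -42.3°

At ω = 1350 rad/s:
zero (1 + j1350·0.2) = 1 + j270 → |·| ≈ 270, ∠ ≈ 89.79°
zero (1 + j1350·0.0125) = 1 + j16.875 → |·| ≈ 16.905, ∠ ≈ 86.61°
pole (1 + j1350·0.01) = 1 + j13.5 → |·| ≈ 13.537, ∠ ≈ 85.76°
pole (1 + j1350·0.004) = 1 + j5.4 → |·| ≈ 5.4918, ∠ ≈ 79.51°
pole (1 + j1350·0.001) = 1 + j1.35 → |·| ≈ 1.68, ∠ ≈ 53.47°
|G| = 0.0008 · 270 · 16.905 / (13.537 · 5.4918 · 1.68) ≈ 0.029236
Gain = 20 log₁₀(0.029236) ≈ -30.68 dB
∠G = (89.79° + 86.61°) − (85.76° + 79.51° + 53.47°) = -42.34°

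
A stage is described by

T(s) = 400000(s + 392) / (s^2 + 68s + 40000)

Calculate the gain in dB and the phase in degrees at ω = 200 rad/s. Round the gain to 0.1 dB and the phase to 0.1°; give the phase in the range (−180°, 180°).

At s = jω = j200:
zero (s+392): 392 + j200 → |·| = √(392²+200²) = √193664 ≈ 440.07, ∠ = arctan(200/392) ≈ 27.03°
quadratic: (j200)² + 68·j200 + 40000 = 0 + j13600 → |·| ≈ 13600, ∠ ≈ 90.00°
|T| = 400000 · 440.07 / 13600 ≈ 12943
Gain = 20 log₁₀(12943) ≈ 82.24 dB
∠T = 27.03° − 90.00° = -62.97°

82.2 dB, -63.0°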